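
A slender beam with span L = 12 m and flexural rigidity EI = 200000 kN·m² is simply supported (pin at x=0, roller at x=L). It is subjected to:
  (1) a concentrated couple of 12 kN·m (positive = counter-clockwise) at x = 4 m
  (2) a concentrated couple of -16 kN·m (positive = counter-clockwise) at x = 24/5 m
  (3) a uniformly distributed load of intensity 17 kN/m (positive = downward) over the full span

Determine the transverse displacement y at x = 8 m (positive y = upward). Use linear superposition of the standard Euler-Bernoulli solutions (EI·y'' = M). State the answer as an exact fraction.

y(8) = -28043/1406250 m

Load 1 — applied couple M₀=12 kN·m at a=4 m (b=L-a=8):
  y_1 = (M₀x³/(6L)-M₀(x-a)²/2+C₁x)/EI  [x>a] with C₁=M₀(3b²-L²)/(6L)=8 = (12·8³/(6·12)-12·(8-4)²/2+8·8)/200000 = 1/3750 m
Load 2 — applied couple M₀=-16 kN·m at a=24/5 m (b=L-a=36/5):
  y_2 = (M₀x³/(6L)-M₀(x-a)²/2+C₁x)/EI  [x>a] with C₁=M₀(3b²-L²)/(6L)=-64/25 = ((-16)·8³/(6·12)-(-16)·(8-(24/5))²/2+(-64/25)·8)/200000 = -184/703125 m
Load 3 — uniform load w=17 kN/m over full span:
  y_3 = -wx(L³-2Lx²+x³)/(24EI) = -17·8·(12³-2·12·8²+8³)/(24·200000) = -187/9375 m
Superposition: y = Σ y_i = -28043/1406250 m ≈ -0.019942 m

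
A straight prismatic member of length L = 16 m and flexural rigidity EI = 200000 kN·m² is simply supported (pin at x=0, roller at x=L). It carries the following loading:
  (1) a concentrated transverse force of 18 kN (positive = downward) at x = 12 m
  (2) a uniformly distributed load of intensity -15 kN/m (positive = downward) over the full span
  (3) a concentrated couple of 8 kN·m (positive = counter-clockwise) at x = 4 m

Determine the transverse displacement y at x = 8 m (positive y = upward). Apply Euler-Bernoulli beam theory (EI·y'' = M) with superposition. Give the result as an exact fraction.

y(8) = 37/625 m

Load 1 — point force P=18 kN at a=12 m (b=L-a=4):
  y_1 = -Pbx(L²-b²-x²)/(6LEI)  [x≤a] = -18·4·8·(16²-4²-8²)/(6·16·200000) = -33/6250 m
Load 2 — uniform load w=-15 kN/m over full span:
  y_2 = -wx(L³-2Lx²+x³)/(24EI) = -(-15)·8·(16³-2·16·8²+8³)/(24·200000) = 8/125 m
Load 3 — applied couple M₀=8 kN·m at a=4 m (b=L-a=12):
  y_3 = (M₀x³/(6L)-M₀(x-a)²/2+C₁x)/EI  [x>a] with C₁=M₀(3b²-L²)/(6L)=44/3 = (8·8³/(6·16)-8·(8-4)²/2+(44/3)·8)/200000 = 3/6250 m
Superposition: y = Σ y_i = 37/625 m ≈ 0.059200 m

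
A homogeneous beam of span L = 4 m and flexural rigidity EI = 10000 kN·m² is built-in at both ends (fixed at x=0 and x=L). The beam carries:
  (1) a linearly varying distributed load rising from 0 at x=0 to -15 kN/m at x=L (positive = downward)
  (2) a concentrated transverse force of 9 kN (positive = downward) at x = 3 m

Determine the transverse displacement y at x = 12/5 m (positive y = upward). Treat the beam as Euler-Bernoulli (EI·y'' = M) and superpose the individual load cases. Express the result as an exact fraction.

y(12/5) = 19827/62500000 m

Load 1 — triangular load w₀=-15 kN/m (0→w₀ over full span):
  y_1 = -w₀x²(L-x)²(x+2L)/(120LEI) = -(-15)·(12/5)²·(4-(12/5))²·((12/5)+2·4)/(120·4·10000) = 936/1953125 m
Load 2 — point force P=9 kN at a=3 m (b=L-a=1):
  y_2 = -Pb²x²(3aL-(3a+b)x)/(6L³EI)  [x≤a] = -9·1²·(12/5)²·(3·3·4-(3·3+1)·(12/5))/(6·4³·10000) = -81/500000 m
Superposition: y = Σ y_i = 19827/62500000 m ≈ 0.000317 m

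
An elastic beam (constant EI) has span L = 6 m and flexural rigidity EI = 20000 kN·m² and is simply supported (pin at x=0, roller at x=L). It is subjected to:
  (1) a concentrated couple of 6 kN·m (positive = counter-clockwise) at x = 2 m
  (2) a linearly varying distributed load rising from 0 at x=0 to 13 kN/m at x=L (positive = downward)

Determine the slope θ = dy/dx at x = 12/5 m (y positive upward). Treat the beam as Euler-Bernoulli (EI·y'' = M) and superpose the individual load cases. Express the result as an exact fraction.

Load 1 — applied couple M₀=6 kN·m at a=2 m (b=L-a=4):
  θ_1 = (M₀x²/(2L)-M₀(x-a)+C₁)/EI  [x>a] with C₁=M₀(3b²-L²)/(6L)=2 = (6·(12/5)²/(2·6)-6·((12/5)-2)+2)/20000 = 31/250000 rad
Load 2 — triangular load w₀=13 kN/m (0→w₀ over full span):
  θ_2 = -w₀(7L⁴-30L²x²+15x⁴)/(360LEI) = -13·(7·6⁴-30·6²·(12/5)²+15·(12/5)⁴)/(360·6·20000) = -12597/12500000 rad
Superposition: θ = Σ θ_i = -11047/12500000 rad ≈ -0.000884 rad

θ(12/5) = -11047/12500000 rad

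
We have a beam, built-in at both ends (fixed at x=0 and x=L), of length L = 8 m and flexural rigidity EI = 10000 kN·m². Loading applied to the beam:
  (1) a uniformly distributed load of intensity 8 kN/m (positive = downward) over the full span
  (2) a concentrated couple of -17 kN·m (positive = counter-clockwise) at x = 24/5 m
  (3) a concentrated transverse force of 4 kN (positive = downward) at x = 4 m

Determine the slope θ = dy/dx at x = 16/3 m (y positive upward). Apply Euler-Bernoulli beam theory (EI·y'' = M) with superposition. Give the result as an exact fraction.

Load 1 — uniform load w=8 kN/m over full span:
  θ_1 = -wx(L-x)(L-2x)/(12EI) = -8·(16/3)·(8-(16/3))·(8-2·(16/3))/(12·10000) = 128/50625 rad
Load 2 — applied couple M₀=-17 kN·m at a=24/5 m (b=L-a=16/5):
  θ_2 = (R_Ax²/2 - M_Ax - M₀(x-a))/EI  [x>a] with R_A=-153/50, M_A=-136/25 = ((-153/50)·(16/3)²/2 - (-136/25)·(16/3) - (-17)·((16/3)-(24/5)))/10000 = -17/31250 rad
Load 3 — point force P=4 kN at a=4 m (b=L-a=4):
  θ_3 = Pa²(L-x)(2bL-(3b+a)(L-x))/(2L³EI)  [x>a] = 4·4²·(8-(16/3))·(2·4·8-(3·4+4)·(8-(16/3)))/(2·8³·10000) = 2/5625 rad
Superposition: θ = Σ θ_i = 5923/2531250 rad ≈ 0.002340 rad

θ(16/3) = 5923/2531250 rad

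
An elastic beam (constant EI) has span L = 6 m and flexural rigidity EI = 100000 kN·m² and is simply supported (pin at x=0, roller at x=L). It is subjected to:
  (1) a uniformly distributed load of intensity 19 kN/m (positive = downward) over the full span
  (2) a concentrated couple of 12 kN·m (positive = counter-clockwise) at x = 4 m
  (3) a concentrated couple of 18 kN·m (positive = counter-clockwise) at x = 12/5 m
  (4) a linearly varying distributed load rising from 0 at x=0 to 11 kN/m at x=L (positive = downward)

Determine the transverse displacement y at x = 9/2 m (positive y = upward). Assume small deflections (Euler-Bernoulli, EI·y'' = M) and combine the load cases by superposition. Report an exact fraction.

Load 1 — uniform load w=19 kN/m over full span:
  y_1 = -wx(L³-2Lx²+x³)/(24EI) = -19·(9/2)·(6³-2·6·(9/2)²+(9/2)³)/(24·100000) = -29241/12800000 m
Load 2 — applied couple M₀=12 kN·m at a=4 m (b=L-a=2):
  y_2 = (M₀x³/(6L)-M₀(x-a)²/2+C₁x)/EI  [x>a] with C₁=M₀(3b²-L²)/(6L)=-8 = (12·(9/2)³/(6·6)-12·((9/2)-4)²/2+(-8)·(9/2))/100000 = -57/800000 m
Load 3 — applied couple M₀=18 kN·m at a=12/5 m (b=L-a=18/5):
  y_3 = (M₀x³/(6L)-M₀(x-a)²/2+C₁x)/EI  [x>a] with C₁=M₀(3b²-L²)/(6L)=36/25 = (18·(9/2)³/(6·6)-18·((9/2)-(12/5))²/2+(36/25)·(9/2))/100000 = 4941/40000000 m
Load 4 — triangular load w₀=11 kN/m (0→w₀ over full span):
  y_4 = -w₀x(7L⁴-10L²x²+3x⁴)/(360LEI) = -11·(9/2)·(7·6⁴-10·6²·(9/2)²+3·(9/2)⁴)/(360·6·100000) = -35343/51200000 m
Superposition: y = Σ y_i = -3740763/1280000000 m ≈ -0.002922 m

y(9/2) = -3740763/1280000000 m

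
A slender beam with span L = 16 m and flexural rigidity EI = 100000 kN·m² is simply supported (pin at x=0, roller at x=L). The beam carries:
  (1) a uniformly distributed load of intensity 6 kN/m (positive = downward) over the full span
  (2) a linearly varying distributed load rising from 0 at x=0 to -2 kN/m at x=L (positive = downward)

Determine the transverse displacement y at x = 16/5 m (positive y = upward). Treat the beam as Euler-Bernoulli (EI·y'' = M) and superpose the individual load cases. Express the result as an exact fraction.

y(16/5) = -3749888/146484375 m

Load 1 — uniform load w=6 kN/m over full span:
  y_1 = -wx(L³-2Lx²+x³)/(24EI) = -6·(16/5)·(16³-2·16·(16/5)²+(16/5)³)/(24·100000) = -59392/1953125 m
Load 2 — triangular load w₀=-2 kN/m (0→w₀ over full span):
  y_2 = -w₀x(7L⁴-10L²x²+3x⁴)/(360LEI) = -(-2)·(16/5)·(7·16⁴-10·16²·(16/5)²+3·(16/5)⁴)/(360·16·100000) = 704512/146484375 m
Superposition: y = Σ y_i = -3749888/146484375 m ≈ -0.025599 m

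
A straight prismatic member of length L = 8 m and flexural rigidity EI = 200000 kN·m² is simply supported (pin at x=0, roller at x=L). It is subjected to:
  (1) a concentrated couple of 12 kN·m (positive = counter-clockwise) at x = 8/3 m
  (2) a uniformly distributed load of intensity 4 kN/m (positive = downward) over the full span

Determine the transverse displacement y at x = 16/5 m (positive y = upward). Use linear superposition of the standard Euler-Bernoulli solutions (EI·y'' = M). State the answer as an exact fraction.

y(16/5) = -1754/1953125 m

Load 1 — applied couple M₀=12 kN·m at a=8/3 m (b=L-a=16/3):
  y_1 = (M₀x³/(6L)-M₀(x-a)²/2+C₁x)/EI  [x>a] with C₁=M₀(3b²-L²)/(6L)=16/3 = (12·(16/5)³/(6·8)-12·((16/5)-(8/3))²/2+(16/3)·(16/5))/200000 = 46/390625 m
Load 2 — uniform load w=4 kN/m over full span:
  y_2 = -wx(L³-2Lx²+x³)/(24EI) = -4·(16/5)·(8³-2·8·(16/5)²+(16/5)³)/(24·200000) = -1984/1953125 m
Superposition: y = Σ y_i = -1754/1953125 m ≈ -0.000898 m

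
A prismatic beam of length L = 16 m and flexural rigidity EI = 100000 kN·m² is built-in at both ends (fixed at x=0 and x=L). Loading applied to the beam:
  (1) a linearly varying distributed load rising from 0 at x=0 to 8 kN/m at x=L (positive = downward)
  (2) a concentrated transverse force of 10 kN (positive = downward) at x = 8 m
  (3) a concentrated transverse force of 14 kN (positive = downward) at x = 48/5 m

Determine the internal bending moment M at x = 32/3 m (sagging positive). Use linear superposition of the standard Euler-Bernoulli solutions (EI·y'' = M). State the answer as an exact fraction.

Load 1 — triangular load w₀=8 kN/m (0→w₀ over full span):
  M_1 = 3w₀Lx/20 - w₀L²/30 - w₀x³/(6L) = 3·8·16·(32/3)/20 - 8·16²/30 - 8·(32/3)³/(6·16) = 14336/405 kN·m
Load 2 — point force P=10 kN at a=8 m (b=L-a=8):
  M_2 = Pa²(a+3b)(L-x)/L³ - Pa²b/L²  [x>a] = 10·8²·(8+3·8)·(16-(32/3))/16³ - 10·8²·8/16² = 20/3 kN·m
Load 3 — point force P=14 kN at a=48/5 m (b=L-a=32/5):
  M_3 = Pa²(a+3b)(L-x)/L³ - Pa²b/L²  [x>a] = 14·(48/5)²·((48/5)+3·(32/5))·(16-(32/3))/16³ - 14·(48/5)²·(32/5)/16² = 2016/125 kN·m
Superposition: M = Σ M_i = 589196/10125 kN·m ≈ 58.192198 kN·m

M(32/3) = 589196/10125 kN·m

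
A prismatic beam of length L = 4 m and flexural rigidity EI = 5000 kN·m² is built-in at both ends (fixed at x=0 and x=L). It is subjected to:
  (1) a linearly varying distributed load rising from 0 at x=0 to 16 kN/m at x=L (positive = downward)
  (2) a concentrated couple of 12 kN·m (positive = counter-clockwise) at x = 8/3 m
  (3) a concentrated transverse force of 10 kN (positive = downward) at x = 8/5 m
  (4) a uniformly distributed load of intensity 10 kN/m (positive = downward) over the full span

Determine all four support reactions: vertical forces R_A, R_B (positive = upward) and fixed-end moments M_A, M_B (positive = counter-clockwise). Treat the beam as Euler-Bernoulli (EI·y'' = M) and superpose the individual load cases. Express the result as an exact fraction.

Load 1 — triangular load w₀=16 kN/m (0→w₀ over full span):
  R_A = 3w₀L/20 = 3·16·4/20 = 48/5 kN
  M_A = w₀L²/30 = 16·4²/30 = 128/15 kN·m
  R_B = 7w₀L/20 = 7·16·4/20 = 112/5 kN
  M_B = -w₀L²/20 = -16·4²/20 = -64/5 kN·m
Load 2 — applied couple M₀=12 kN·m at a=8/3 m (b=L-a=4/3):
  R_A = 6M₀ab/L³ = 6·12·(8/3)·(4/3)/4³ = 4 kN
  M_A = M₀b(2a-b)/L² = 12·(4/3)·(2·(8/3)-(4/3))/4² = 4 kN·m
  R_B = -6M₀ab/L³ = -6·12·(8/3)·(4/3)/4³ = -4 kN
  M_B = M₀a(2b-a)/L² = 12·(8/3)·(2·(4/3)-(8/3))/4² = 0 kN·m
Load 3 — point force P=10 kN at a=8/5 m (b=L-a=12/5):
  R_A = Pb²(3a+b)/L³ = 10·(12/5)²·(3·(8/5)+(12/5))/4³ = 162/25 kN
  M_A = Pab²/L² = 10·(8/5)·(12/5)²/4² = 144/25 kN·m
  R_B = Pa²(a+3b)/L³ = 10·(8/5)²·((8/5)+3·(12/5))/4³ = 88/25 kN
  M_B = -Pa²b/L² = -10·(8/5)²·(12/5)/4² = -96/25 kN·m
Load 4 — uniform load w=10 kN/m over full span:
  R_A = wL/2 = 10·4/2 = 20 kN
  M_A = wL²/12 = 10·4²/12 = 40/3 kN·m
  R_B = wL/2 = 10·4/2 = 20 kN
  M_B = -wL²/12 = -10·4²/12 = -40/3 kN·m
Superposition: R_A = 1002/25 kN, M_A = 2372/75 kN·m, R_B = 1048/25 kN, M_B = -2248/75 kN·m

R_A = 1002/25 kN, M_A = 2372/75 kN·m, R_B = 1048/25 kN, M_B = -2248/75 kN·m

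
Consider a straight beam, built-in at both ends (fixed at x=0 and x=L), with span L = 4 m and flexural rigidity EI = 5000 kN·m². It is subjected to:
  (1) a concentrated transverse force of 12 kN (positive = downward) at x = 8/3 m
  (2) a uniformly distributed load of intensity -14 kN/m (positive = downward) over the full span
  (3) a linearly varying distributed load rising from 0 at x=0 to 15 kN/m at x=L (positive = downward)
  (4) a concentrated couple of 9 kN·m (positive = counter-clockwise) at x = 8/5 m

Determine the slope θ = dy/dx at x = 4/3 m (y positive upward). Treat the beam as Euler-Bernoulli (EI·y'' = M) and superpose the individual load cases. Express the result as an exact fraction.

Load 1 — point force P=12 kN at a=8/3 m (b=L-a=4/3):
  θ_1 = -Pb²x(2aL-(3a+b)x)/(2L³EI)  [x≤a] = -12·(4/3)²·(4/3)·(2·(8/3)·4-(3·(8/3)+(4/3))·(4/3))/(2·4³·5000) = -4/10125 rad
Load 2 — uniform load w=-14 kN/m over full span:
  θ_2 = -wx(L-x)(L-2x)/(12EI) = -(-14)·(4/3)·(4-(4/3))·(4-2·(4/3))/(12·5000) = 56/50625 rad
Load 3 — triangular load w₀=15 kN/m (0→w₀ over full span):
  θ_3 = -w₀(2x(L-x)(L-2x)(x+2L)+x²(L-x)²)/(120LEI) = -15·(2·(4/3)·(4-(4/3))·(4-2·(4/3))·((4/3)+2·4)+(4/3)²·(4-(4/3))²)/(120·4·5000) = -32/50625 rad
Load 4 — applied couple M₀=9 kN·m at a=8/5 m (b=L-a=12/5):
  θ_4 = (R_Ax²/2 - M_Ax)/EI  [x≤a] with R_A=81/25, M_A=27/25 = ((81/25)·(4/3)²/2 - (27/25)·(4/3))/5000 = 9/31250 rad
Superposition: θ = Σ θ_i = 929/2531250 rad ≈ 0.000367 rad

θ(4/3) = 929/2531250 rad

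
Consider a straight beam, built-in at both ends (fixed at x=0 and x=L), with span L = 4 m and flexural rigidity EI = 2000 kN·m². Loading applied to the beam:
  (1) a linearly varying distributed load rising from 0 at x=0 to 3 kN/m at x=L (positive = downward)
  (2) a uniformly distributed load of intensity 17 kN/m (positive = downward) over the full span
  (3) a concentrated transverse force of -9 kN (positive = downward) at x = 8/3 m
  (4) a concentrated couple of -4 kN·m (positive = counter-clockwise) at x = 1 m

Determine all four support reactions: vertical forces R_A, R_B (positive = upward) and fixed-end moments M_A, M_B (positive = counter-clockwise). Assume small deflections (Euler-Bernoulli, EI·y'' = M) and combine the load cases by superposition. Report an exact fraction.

Load 1 — triangular load w₀=3 kN/m (0→w₀ over full span):
  R_A = 3w₀L/20 = 3·3·4/20 = 9/5 kN
  M_A = w₀L²/30 = 3·4²/30 = 8/5 kN·m
  R_B = 7w₀L/20 = 7·3·4/20 = 21/5 kN
  M_B = -w₀L²/20 = -3·4²/20 = -12/5 kN·m
Load 2 — uniform load w=17 kN/m over full span:
  R_A = wL/2 = 17·4/2 = 34 kN
  M_A = wL²/12 = 17·4²/12 = 68/3 kN·m
  R_B = wL/2 = 17·4/2 = 34 kN
  M_B = -wL²/12 = -17·4²/12 = -68/3 kN·m
Load 3 — point force P=-9 kN at a=8/3 m (b=L-a=4/3):
  R_A = Pb²(3a+b)/L³ = (-9)·(4/3)²·(3·(8/3)+(4/3))/4³ = -7/3 kN
  M_A = Pab²/L² = (-9)·(8/3)·(4/3)²/4² = -8/3 kN·m
  R_B = Pa²(a+3b)/L³ = (-9)·(8/3)²·((8/3)+3·(4/3))/4³ = -20/3 kN
  M_B = -Pa²b/L² = -(-9)·(8/3)²·(4/3)/4² = 16/3 kN·m
Load 4 — applied couple M₀=-4 kN·m at a=1 m (b=L-a=3):
  R_A = 6M₀ab/L³ = 6·(-4)·1·3/4³ = -9/8 kN
  M_A = M₀b(2a-b)/L² = (-4)·3·(2·1-3)/4² = 3/4 kN·m
  R_B = -6M₀ab/L³ = -6·(-4)·1·3/4³ = 9/8 kN
  M_B = M₀a(2b-a)/L² = (-4)·1·(2·3-1)/4² = -5/4 kN·m
Superposition: R_A = 3881/120 kN, M_A = 447/20 kN·m, R_B = 3919/120 kN, M_B = -1259/60 kN·m

R_A = 3881/120 kN, M_A = 447/20 kN·m, R_B = 3919/120 kN, M_B = -1259/60 kN·m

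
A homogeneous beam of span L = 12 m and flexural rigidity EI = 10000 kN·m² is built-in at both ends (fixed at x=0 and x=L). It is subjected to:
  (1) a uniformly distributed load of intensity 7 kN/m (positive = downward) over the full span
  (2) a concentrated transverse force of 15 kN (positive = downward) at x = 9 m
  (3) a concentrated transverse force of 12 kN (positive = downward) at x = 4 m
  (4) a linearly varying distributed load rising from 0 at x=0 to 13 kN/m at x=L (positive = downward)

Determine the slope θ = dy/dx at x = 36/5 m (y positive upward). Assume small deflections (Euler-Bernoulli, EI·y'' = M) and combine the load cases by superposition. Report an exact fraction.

Load 1 — uniform load w=7 kN/m over full span:
  θ_1 = -wx(L-x)(L-2x)/(12EI) = -7·(36/5)·(12-(36/5))·(12-2·(36/5))/(12·10000) = 378/78125 rad
Load 2 — point force P=15 kN at a=9 m (b=L-a=3):
  θ_2 = -Pb²x(2aL-(3a+b)x)/(2L³EI)  [x≤a] = -15·3²·(36/5)·(2·9·12-(3·9+3)·(36/5))/(2·12³·10000) = 0 rad
Load 3 — point force P=12 kN at a=4 m (b=L-a=8):
  θ_3 = Pa²(L-x)(2bL-(3b+a)(L-x))/(2L³EI)  [x>a] = 12·4²·(12-(36/5))·(2·8·12-(3·8+4)·(12-(36/5)))/(2·12³·10000) = 24/15625 rad
Load 4 — triangular load w₀=13 kN/m (0→w₀ over full span):
  θ_4 = -w₀(2x(L-x)(L-2x)(x+2L)+x²(L-x)²)/(120LEI) = -13·(2·(36/5)·(12-(36/5))·(12-2·(36/5))·((36/5)+2·12)+(36/5)²·(12-(36/5))²)/(120·12·10000) = 1404/390625 rad
Superposition: θ = Σ θ_i = 3894/390625 rad ≈ 0.009969 rad

θ(36/5) = 3894/390625 rad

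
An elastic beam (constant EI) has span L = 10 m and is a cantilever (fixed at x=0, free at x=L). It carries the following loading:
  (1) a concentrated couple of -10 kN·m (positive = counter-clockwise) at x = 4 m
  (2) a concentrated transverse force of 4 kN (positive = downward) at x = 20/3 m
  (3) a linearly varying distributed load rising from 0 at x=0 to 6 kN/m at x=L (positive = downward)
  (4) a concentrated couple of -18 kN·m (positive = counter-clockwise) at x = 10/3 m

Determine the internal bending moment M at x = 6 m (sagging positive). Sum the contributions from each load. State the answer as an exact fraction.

M(6) = -664/15 kN·m

Load 1 — applied couple M₀=-10 kN·m at a=4 m (b=L-a=6):
  M_1 = 0  [x>a] = 0 kN·m
Load 2 — point force P=4 kN at a=20/3 m (b=L-a=10/3):
  M_2 = -P(a-x)  [x≤a] = -4·((20/3)-6) = -8/3 kN·m
Load 3 — triangular load w₀=6 kN/m (0→w₀ over full span):
  M_3 = w₀Lx/2 - w₀L²/3 - w₀x³/(6L) = 6·10·6/2 - 6·10²/3 - 6·6³/(6·10) = -208/5 kN·m
Load 4 — applied couple M₀=-18 kN·m at a=10/3 m (b=L-a=20/3):
  M_4 = 0  [x>a] = 0 kN·m
Superposition: M = Σ M_i = -664/15 kN·m ≈ -44.266667 kN·m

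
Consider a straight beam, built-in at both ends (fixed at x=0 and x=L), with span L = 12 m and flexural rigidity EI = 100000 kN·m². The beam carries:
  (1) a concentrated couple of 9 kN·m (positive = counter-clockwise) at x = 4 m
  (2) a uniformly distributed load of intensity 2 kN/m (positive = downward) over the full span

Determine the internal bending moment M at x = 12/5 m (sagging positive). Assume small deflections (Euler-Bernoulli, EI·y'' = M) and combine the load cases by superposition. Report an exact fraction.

Load 1 — applied couple M₀=9 kN·m at a=4 m (b=L-a=8):
  M_1 = R_Ax - M_A  [x≤a] with R_A=1, M_A=0 = 1·(12/5) - 0 = 12/5 kN·m
Load 2 — uniform load w=2 kN/m over full span:
  M_2 = wLx/2 - wL²/12 - wx²/2 = 2·12·(12/5)/2 - 2·12²/12 - 2·(12/5)²/2 = -24/25 kN·m
Superposition: M = Σ M_i = 36/25 kN·m ≈ 1.440000 kN·m

M(12/5) = 36/25 kN·m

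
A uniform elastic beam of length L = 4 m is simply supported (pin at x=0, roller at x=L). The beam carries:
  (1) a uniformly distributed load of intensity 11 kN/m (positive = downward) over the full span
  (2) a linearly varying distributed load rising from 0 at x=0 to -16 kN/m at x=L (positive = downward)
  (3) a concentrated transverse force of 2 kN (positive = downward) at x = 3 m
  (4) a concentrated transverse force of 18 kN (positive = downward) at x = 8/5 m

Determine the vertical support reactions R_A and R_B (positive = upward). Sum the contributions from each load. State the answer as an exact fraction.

R_A = 679/30 kN, R_B = 281/30 kN

Load 1 — uniform load w=11 kN/m over full span:
  R_A = wL/2 = 11·4/2 = 22 kN
  R_B = wL/2 = 11·4/2 = 22 kN
Load 2 — triangular load w₀=-16 kN/m (0→w₀ over full span):
  R_A = w₀L/6 = (-16)·4/6 = -32/3 kN
  R_B = w₀L/3 = (-16)·4/3 = -64/3 kN
Load 3 — point force P=2 kN at a=3 m (b=L-a=1):
  R_A = Pb/L = 2·1/4 = 1/2 kN
  R_B = Pa/L = 2·3/4 = 3/2 kN
Load 4 — point force P=18 kN at a=8/5 m (b=L-a=12/5):
  R_A = Pb/L = 18·(12/5)/4 = 54/5 kN
  R_B = Pa/L = 18·(8/5)/4 = 36/5 kN
Superposition: R_A = 679/30 kN, R_B = 281/30 kN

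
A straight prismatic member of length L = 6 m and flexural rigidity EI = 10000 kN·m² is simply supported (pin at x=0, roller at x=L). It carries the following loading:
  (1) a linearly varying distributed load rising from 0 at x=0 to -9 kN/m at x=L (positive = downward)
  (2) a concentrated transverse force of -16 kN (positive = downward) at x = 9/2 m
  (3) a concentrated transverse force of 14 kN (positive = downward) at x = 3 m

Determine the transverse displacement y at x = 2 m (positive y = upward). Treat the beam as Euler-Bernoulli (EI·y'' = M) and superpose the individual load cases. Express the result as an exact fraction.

y(2) = 1/200 m

Load 1 — triangular load w₀=-9 kN/m (0→w₀ over full span):
  y_1 = -w₀x(7L⁴-10L²x²+3x⁴)/(360LEI) = -(-9)·2·(7·6⁴-10·6²·2²+3·2⁴)/(360·6·10000) = 4/625 m
Load 2 — point force P=-16 kN at a=9/2 m (b=L-a=3/2):
  y_2 = -Pbx(L²-b²-x²)/(6LEI)  [x≤a] = -(-16)·(3/2)·2·(6²-(3/2)²-2²)/(6·6·10000) = 119/30000 m
Load 3 — point force P=14 kN at a=3 m (b=L-a=3):
  y_3 = -Pbx(L²-b²-x²)/(6LEI)  [x≤a] = -14·3·2·(6²-3²-2²)/(6·6·10000) = -161/30000 m
Superposition: y = Σ y_i = 1/200 m ≈ 0.005000 m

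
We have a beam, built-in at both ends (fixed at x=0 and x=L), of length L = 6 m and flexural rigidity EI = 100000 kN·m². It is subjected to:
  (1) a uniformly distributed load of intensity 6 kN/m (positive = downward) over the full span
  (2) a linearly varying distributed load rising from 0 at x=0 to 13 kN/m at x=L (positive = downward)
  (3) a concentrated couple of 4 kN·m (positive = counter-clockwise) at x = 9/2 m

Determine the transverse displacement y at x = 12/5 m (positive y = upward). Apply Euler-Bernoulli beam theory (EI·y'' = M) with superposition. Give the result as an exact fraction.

Load 1 — uniform load w=6 kN/m over full span:
  y_1 = -wx²(L-x)²/(24EI) = -6·(12/5)²·(6-(12/5))²/(24·100000) = -729/3906250 m
Load 2 — triangular load w₀=13 kN/m (0→w₀ over full span):
  y_2 = -w₀x²(L-x)²(x+2L)/(120LEI) = -13·(12/5)²·(6-(12/5))²·((12/5)+2·6)/(120·6·100000) = -9477/48828125 m
Load 3 — applied couple M₀=4 kN·m at a=9/2 m (b=L-a=3/2):
  y_3 = (R_Ax³/6 - M_Ax²/2)/EI  [x≤a] with R_A=3/4, M_A=5/4 = ((3/4)·(12/5)³/6 - (5/4)·(12/5)²/2)/100000 = -117/6250000 m
Superposition: y = Σ y_i = -312057/781250000 m ≈ -0.000399 m

y(12/5) = -312057/781250000 m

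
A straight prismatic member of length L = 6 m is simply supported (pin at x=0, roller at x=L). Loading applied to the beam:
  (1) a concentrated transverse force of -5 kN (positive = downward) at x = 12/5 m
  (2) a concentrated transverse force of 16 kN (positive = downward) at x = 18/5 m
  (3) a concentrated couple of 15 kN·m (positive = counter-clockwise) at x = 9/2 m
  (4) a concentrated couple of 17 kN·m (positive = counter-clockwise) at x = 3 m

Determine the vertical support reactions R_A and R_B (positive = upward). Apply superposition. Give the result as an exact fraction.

Load 1 — point force P=-5 kN at a=12/5 m (b=L-a=18/5):
  R_A = Pb/L = (-5)·(18/5)/6 = -3 kN
  R_B = Pa/L = (-5)·(12/5)/6 = -2 kN
Load 2 — point force P=16 kN at a=18/5 m (b=L-a=12/5):
  R_A = Pb/L = 16·(12/5)/6 = 32/5 kN
  R_B = Pa/L = 16·(18/5)/6 = 48/5 kN
Load 3 — applied couple M₀=15 kN·m at a=9/2 m (b=L-a=3/2):
  R_A = M₀/L = 15/6 = 5/2 kN
  R_B = -M₀/L = -15/6 = -5/2 kN
Load 4 — applied couple M₀=17 kN·m at a=3 m (b=L-a=3):
  R_A = M₀/L = 17/6 kN
  R_B = -M₀/L = -17/6 kN
Superposition: R_A = 131/15 kN, R_B = 34/15 kN

R_A = 131/15 kN, R_B = 34/15 kN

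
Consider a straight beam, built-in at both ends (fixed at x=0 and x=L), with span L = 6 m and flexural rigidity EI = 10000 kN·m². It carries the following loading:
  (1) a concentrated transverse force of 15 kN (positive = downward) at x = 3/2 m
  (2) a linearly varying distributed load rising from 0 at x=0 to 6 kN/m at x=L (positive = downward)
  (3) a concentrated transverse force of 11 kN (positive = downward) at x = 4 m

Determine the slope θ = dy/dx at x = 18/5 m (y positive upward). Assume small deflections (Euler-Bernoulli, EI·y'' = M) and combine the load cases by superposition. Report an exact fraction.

Load 1 — point force P=15 kN at a=3/2 m (b=L-a=9/2):
  θ_1 = Pa²(L-x)(2bL-(3b+a)(L-x))/(2L³EI)  [x>a] = 15·(3/2)²·(6-(18/5))·(2·(9/2)·6-(3·(9/2)+(3/2))·(6-(18/5)))/(2·6³·10000) = 27/80000 rad
Load 2 — triangular load w₀=6 kN/m (0→w₀ over full span):
  θ_2 = -w₀(2x(L-x)(L-2x)(x+2L)+x²(L-x)²)/(120LEI) = -6·(2·(18/5)·(6-(18/5))·(6-2·(18/5))·((18/5)+2·6)+(18/5)²·(6-(18/5))²)/(120·6·10000) = 81/390625 rad
Load 3 — point force P=11 kN at a=4 m (b=L-a=2):
  θ_3 = -Pb²x(2aL-(3a+b)x)/(2L³EI)  [x≤a] = -11·2²·(18/5)·(2·4·6-(3·4+2)·(18/5))/(2·6³·10000) = 11/125000 rad
Superposition: θ = Σ θ_i = 31643/50000000 rad ≈ 0.000633 rad

θ(18/5) = 31643/50000000 rad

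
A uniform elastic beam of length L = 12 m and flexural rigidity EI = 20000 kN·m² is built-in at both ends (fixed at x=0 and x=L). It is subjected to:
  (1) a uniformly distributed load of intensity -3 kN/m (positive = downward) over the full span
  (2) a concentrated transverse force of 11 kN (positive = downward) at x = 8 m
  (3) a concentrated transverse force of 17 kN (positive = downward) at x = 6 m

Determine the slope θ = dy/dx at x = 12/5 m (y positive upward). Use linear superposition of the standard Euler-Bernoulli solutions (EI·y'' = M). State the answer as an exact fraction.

Load 1 — uniform load w=-3 kN/m over full span:
  θ_1 = -wx(L-x)(L-2x)/(12EI) = -(-3)·(12/5)·(12-(12/5))·(12-2·(12/5))/(12·20000) = 162/78125 rad
Load 2 — point force P=11 kN at a=8 m (b=L-a=4):
  θ_2 = -Pb²x(2aL-(3a+b)x)/(2L³EI)  [x≤a] = -11·4²·(12/5)·(2·8·12-(3·8+4)·(12/5))/(2·12³·20000) = -143/187500 rad
Load 3 — point force P=17 kN at a=6 m (b=L-a=6):
  θ_3 = -Pb²x(2aL-(3a+b)x)/(2L³EI)  [x≤a] = -17·6²·(12/5)·(2·6·12-(3·6+6)·(12/5))/(2·12³·20000) = -459/250000 rad
Superposition: θ = Σ θ_i = -1969/3750000 rad ≈ -0.000525 rad

θ(12/5) = -1969/3750000 rad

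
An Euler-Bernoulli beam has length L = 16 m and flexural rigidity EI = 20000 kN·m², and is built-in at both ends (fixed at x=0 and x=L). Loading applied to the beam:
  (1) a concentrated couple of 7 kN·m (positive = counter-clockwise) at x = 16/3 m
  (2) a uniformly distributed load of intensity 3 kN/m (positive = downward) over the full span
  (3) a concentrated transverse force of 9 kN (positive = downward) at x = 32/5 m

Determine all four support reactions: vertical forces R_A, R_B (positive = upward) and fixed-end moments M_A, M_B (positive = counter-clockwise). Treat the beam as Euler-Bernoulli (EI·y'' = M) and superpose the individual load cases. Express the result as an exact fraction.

Load 1 — applied couple M₀=7 kN·m at a=16/3 m (b=L-a=32/3):
  R_A = 6M₀ab/L³ = 6·7·(16/3)·(32/3)/16³ = 7/12 kN
  M_A = M₀b(2a-b)/L² = 7·(32/3)·(2·(16/3)-(32/3))/16² = 0 kN·m
  R_B = -6M₀ab/L³ = -6·7·(16/3)·(32/3)/16³ = -7/12 kN
  M_B = M₀a(2b-a)/L² = 7·(16/3)·(2·(32/3)-(16/3))/16² = 7/3 kN·m
Load 2 — uniform load w=3 kN/m over full span:
  R_A = wL/2 = 3·16/2 = 24 kN
  M_A = wL²/12 = 3·16²/12 = 64 kN·m
  R_B = wL/2 = 3·16/2 = 24 kN
  M_B = -wL²/12 = -3·16²/12 = -64 kN·m
Load 3 — point force P=9 kN at a=32/5 m (b=L-a=48/5):
  R_A = Pb²(3a+b)/L³ = 9·(48/5)²·(3·(32/5)+(48/5))/16³ = 729/125 kN
  M_A = Pab²/L² = 9·(32/5)·(48/5)²/16² = 2592/125 kN·m
  R_B = Pa²(a+3b)/L³ = 9·(32/5)²·((32/5)+3·(48/5))/16³ = 396/125 kN
  M_B = -Pa²b/L² = -9·(32/5)²·(48/5)/16² = -1728/125 kN·m
Superposition: R_A = 45623/1500 kN, M_A = 10592/125 kN·m, R_B = 39877/1500 kN, M_B = -28309/375 kN·m

R_A = 45623/1500 kN, M_A = 10592/125 kN·m, R_B = 39877/1500 kN, M_B = -28309/375 kN·m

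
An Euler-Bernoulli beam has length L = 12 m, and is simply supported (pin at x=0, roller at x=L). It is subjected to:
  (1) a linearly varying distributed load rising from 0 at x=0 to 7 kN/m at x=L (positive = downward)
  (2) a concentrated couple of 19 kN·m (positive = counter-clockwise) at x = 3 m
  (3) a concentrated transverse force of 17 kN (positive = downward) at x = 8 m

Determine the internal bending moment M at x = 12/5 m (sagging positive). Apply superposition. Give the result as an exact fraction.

Load 1 — triangular load w₀=7 kN/m (0→w₀ over full span):
  M_1 = w₀Lx/6 - w₀x³/(6L) = 7·12·(12/5)/6 - 7·(12/5)³/(6·12) = 4032/125 kN·m
Load 2 — applied couple M₀=19 kN·m at a=3 m (b=L-a=9):
  M_2 = M₀x/L  [x≤a] = 19·(12/5)/12 = 19/5 kN·m
Load 3 — point force P=17 kN at a=8 m (b=L-a=4):
  M_3 = Pbx/L  [x≤a] = 17·4·(12/5)/12 = 68/5 kN·m
Superposition: M = Σ M_i = 6207/125 kN·m ≈ 49.656000 kN·m

M(12/5) = 6207/125 kN·m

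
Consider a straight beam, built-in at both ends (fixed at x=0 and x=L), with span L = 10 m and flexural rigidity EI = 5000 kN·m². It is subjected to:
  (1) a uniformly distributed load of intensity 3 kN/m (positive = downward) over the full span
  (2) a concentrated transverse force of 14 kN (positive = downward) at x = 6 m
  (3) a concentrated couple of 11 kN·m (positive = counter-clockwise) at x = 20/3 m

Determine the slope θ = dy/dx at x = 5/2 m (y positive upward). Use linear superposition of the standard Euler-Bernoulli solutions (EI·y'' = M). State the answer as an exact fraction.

θ(5/2) = -11093/1200000 rad

Load 1 — uniform load w=3 kN/m over full span:
  θ_1 = -wx(L-x)(L-2x)/(12EI) = -3·(5/2)·(10-(5/2))·(10-2·(5/2))/(12·5000) = -3/640 rad
Load 2 — point force P=14 kN at a=6 m (b=L-a=4):
  θ_2 = -Pb²x(2aL-(3a+b)x)/(2L³EI)  [x≤a] = -14·4²·(5/2)·(2·6·10-(3·6+4)·(5/2))/(2·10³·5000) = -91/25000 rad
Load 3 — applied couple M₀=11 kN·m at a=20/3 m (b=L-a=10/3):
  θ_3 = (R_Ax²/2 - M_Ax)/EI  [x≤a] with R_A=22/15, M_A=11/3 = ((22/15)·(5/2)²/2 - (11/3)·(5/2))/5000 = -11/12000 rad
Superposition: θ = Σ θ_i = -11093/1200000 rad ≈ -0.009244 rad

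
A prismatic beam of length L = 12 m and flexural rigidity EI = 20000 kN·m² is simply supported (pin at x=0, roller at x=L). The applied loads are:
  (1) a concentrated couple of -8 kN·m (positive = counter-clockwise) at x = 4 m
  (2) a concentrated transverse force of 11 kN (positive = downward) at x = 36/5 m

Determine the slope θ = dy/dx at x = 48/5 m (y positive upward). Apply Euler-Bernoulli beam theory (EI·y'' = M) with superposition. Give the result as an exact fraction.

θ(48/5) = 4271/937500 rad

Load 1 — applied couple M₀=-8 kN·m at a=4 m (b=L-a=8):
  θ_1 = (M₀x²/(2L)-M₀(x-a)+C₁)/EI  [x>a] with C₁=M₀(3b²-L²)/(6L)=-16/3 = ((-8)·(48/5)²/(2·12)-(-8)·((48/5)-4)+(-16/3))/20000 = 41/93750 rad
Load 2 — point force P=11 kN at a=36/5 m (b=L-a=24/5):
  θ_2 = -Pa(2L²-6Lx+3x²+a²)/(6LEI)  [x>a] = -11·(36/5)·(2·12²-6·12·(48/5)+3·(48/5)²+(36/5)²)/(6·12·20000) = 1287/312500 rad
Superposition: θ = Σ θ_i = 4271/937500 rad ≈ 0.004556 rad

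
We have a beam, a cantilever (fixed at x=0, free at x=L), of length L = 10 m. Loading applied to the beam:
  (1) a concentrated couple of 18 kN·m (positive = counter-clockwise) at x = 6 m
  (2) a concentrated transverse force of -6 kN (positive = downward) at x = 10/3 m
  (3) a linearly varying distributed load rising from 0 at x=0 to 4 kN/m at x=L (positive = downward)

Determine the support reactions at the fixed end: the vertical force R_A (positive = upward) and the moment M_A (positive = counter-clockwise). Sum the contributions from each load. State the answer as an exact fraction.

R_A = 14 kN, M_A = 286/3 kN·m

Load 1 — applied couple M₀=18 kN·m at a=6 m (b=L-a=4):
  R_A = 0 kN
  M_A = -M₀ = -18 kN·m
Load 2 — point force P=-6 kN at a=10/3 m (b=L-a=20/3):
  R_A = P = (-6) = -6 kN
  M_A = Pa = (-6)·(10/3) = -20 kN·m
Load 3 — triangular load w₀=4 kN/m (0→w₀ over full span):
  R_A = w₀L/2 = 4·10/2 = 20 kN
  M_A = w₀L²/3 = 4·10²/3 = 400/3 kN·m
Superposition: R_A = 14 kN, M_A = 286/3 kN·m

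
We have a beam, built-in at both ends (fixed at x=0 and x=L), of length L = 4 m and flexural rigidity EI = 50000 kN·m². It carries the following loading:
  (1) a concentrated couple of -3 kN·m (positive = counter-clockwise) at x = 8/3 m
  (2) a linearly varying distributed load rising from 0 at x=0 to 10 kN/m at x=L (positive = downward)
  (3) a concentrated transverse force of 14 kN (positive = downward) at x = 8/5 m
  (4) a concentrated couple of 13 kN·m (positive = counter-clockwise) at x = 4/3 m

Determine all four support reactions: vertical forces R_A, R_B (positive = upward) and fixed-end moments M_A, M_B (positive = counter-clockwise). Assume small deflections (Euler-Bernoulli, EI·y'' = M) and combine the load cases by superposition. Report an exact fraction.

Load 1 — applied couple M₀=-3 kN·m at a=8/3 m (b=L-a=4/3):
  R_A = 6M₀ab/L³ = 6·(-3)·(8/3)·(4/3)/4³ = -1 kN
  M_A = M₀b(2a-b)/L² = (-3)·(4/3)·(2·(8/3)-(4/3))/4² = -1 kN·m
  R_B = -6M₀ab/L³ = -6·(-3)·(8/3)·(4/3)/4³ = 1 kN
  M_B = M₀a(2b-a)/L² = (-3)·(8/3)·(2·(4/3)-(8/3))/4² = 0 kN·m
Load 2 — triangular load w₀=10 kN/m (0→w₀ over full span):
  R_A = 3w₀L/20 = 3·10·4/20 = 6 kN
  M_A = w₀L²/30 = 10·4²/30 = 16/3 kN·m
  R_B = 7w₀L/20 = 7·10·4/20 = 14 kN
  M_B = -w₀L²/20 = -10·4²/20 = -8 kN·m
Load 3 — point force P=14 kN at a=8/5 m (b=L-a=12/5):
  R_A = Pb²(3a+b)/L³ = 14·(12/5)²·(3·(8/5)+(12/5))/4³ = 1134/125 kN
  M_A = Pab²/L² = 14·(8/5)·(12/5)²/4² = 1008/125 kN·m
  R_B = Pa²(a+3b)/L³ = 14·(8/5)²·((8/5)+3·(12/5))/4³ = 616/125 kN
  M_B = -Pa²b/L² = -14·(8/5)²·(12/5)/4² = -672/125 kN·m
Load 4 — applied couple M₀=13 kN·m at a=4/3 m (b=L-a=8/3):
  R_A = 6M₀ab/L³ = 6·13·(4/3)·(8/3)/4³ = 13/3 kN
  M_A = M₀b(2a-b)/L² = 13·(8/3)·(2·(4/3)-(8/3))/4² = 0 kN·m
  R_B = -6M₀ab/L³ = -6·13·(4/3)·(8/3)/4³ = -13/3 kN
  M_B = M₀a(2b-a)/L² = 13·(4/3)·(2·(8/3)-(4/3))/4² = 13/3 kN·m
Superposition: R_A = 6902/375 kN, M_A = 4649/375 kN·m, R_B = 5848/375 kN, M_B = -3391/375 kN·m

R_A = 6902/375 kN, M_A = 4649/375 kN·m, R_B = 5848/375 kN, M_B = -3391/375 kN·m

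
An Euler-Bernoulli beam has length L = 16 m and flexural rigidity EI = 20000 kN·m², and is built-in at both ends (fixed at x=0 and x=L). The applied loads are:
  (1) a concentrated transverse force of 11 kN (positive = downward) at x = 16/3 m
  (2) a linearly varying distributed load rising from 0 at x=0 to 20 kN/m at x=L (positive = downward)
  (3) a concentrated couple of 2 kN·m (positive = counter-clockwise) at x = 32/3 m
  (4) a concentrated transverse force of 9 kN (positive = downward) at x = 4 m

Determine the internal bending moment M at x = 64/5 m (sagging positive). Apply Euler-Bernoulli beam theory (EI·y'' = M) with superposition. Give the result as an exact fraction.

M(64/5) = 119/900 kN·m

Load 1 — point force P=11 kN at a=16/3 m (b=L-a=32/3):
  M_1 = Pa²(a+3b)(L-x)/L³ - Pa²b/L²  [x>a] = 11·(16/3)²·((16/3)+3·(32/3))·(16-(64/5))/16³ - 11·(16/3)²·(32/3)/16² = -176/45 kN·m
Load 2 — triangular load w₀=20 kN/m (0→w₀ over full span):
  M_2 = 3w₀Lx/20 - w₀L²/30 - w₀x³/(6L) = 3·20·16·(64/5)/20 - 20·16²/30 - 20·(64/5)³/(6·16) = 512/75 kN·m
Load 3 — applied couple M₀=2 kN·m at a=32/3 m (b=L-a=16/3):
  M_3 = R_Ax - M_A - M₀  [x>a] with R_A=1/6, M_A=2/3 = (1/6)·(64/5) - (2/3) - 2 = -8/15 kN·m
Load 4 — point force P=9 kN at a=4 m (b=L-a=12):
  M_4 = Pa²(a+3b)(L-x)/L³ - Pa²b/L²  [x>a] = 9·4²·(4+3·12)·(16-(64/5))/16³ - 9·4²·12/16² = -9/4 kN·m
Superposition: M = Σ M_i = 119/900 kN·m ≈ 0.132222 kN·m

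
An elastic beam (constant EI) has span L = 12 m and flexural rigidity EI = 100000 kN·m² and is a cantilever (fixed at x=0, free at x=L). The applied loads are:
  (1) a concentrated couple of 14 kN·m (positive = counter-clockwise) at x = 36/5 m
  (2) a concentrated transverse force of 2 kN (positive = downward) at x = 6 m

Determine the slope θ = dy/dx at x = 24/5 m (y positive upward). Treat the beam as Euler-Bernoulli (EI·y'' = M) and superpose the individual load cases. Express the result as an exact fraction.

Load 1 — applied couple M₀=14 kN·m at a=36/5 m (b=L-a=24/5):
  θ_1 = M₀x/EI  [x≤a] = 14·(24/5)/100000 = 21/31250 rad
Load 2 — point force P=2 kN at a=6 m (b=L-a=6):
  θ_2 = -Px(2a-x)/(2EI)  [x≤a] = -2·(24/5)·(2·6-(24/5))/(2·100000) = -27/78125 rad
Superposition: θ = Σ θ_i = 51/156250 rad ≈ 0.000326 rad

θ(24/5) = 51/156250 rad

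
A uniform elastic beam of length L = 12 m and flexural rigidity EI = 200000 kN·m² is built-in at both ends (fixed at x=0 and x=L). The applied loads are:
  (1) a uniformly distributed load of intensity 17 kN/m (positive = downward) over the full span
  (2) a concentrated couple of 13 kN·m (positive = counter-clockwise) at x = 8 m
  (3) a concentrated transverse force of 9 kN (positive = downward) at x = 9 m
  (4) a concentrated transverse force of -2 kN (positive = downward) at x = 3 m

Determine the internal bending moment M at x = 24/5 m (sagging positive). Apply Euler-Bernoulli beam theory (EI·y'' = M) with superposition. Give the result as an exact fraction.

M(24/5) = 37169/400 kN·m

Load 1 — uniform load w=17 kN/m over full span:
  M_1 = wLx/2 - wL²/12 - wx²/2 = 17·12·(24/5)/2 - 17·12²/12 - 17·(24/5)²/2 = 2244/25 kN·m
Load 2 — applied couple M₀=13 kN·m at a=8 m (b=L-a=4):
  M_2 = R_Ax - M_A  [x≤a] with R_A=13/9, M_A=13/3 = (13/9)·(24/5) - (13/3) = 13/5 kN·m
Load 3 — point force P=9 kN at a=9 m (b=L-a=3):
  M_3 = Pb²(3a+b)x/L³ - Pab²/L²  [x≤a] = 9·3²·(3·9+3)·(24/5)/12³ - 9·9·3²/12² = 27/16 kN·m
Load 4 — point force P=-2 kN at a=3 m (b=L-a=9):
  M_4 = Pa²(a+3b)(L-x)/L³ - Pa²b/L²  [x>a] = (-2)·3²·(3+3·9)·(12-(24/5))/12³ - (-2)·3²·9/12² = -9/8 kN·m
Superposition: M = Σ M_i = 37169/400 kN·m ≈ 92.922500 kN·m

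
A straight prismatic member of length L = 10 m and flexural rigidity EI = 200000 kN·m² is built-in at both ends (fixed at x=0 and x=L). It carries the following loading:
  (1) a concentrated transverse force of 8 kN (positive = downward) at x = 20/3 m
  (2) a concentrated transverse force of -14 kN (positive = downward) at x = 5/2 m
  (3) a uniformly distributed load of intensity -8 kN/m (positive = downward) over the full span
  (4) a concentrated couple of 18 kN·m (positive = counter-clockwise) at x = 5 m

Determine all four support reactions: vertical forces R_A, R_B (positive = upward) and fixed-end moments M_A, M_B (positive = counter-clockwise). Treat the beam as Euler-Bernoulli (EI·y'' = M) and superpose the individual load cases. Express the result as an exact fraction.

R_A = -101603/2160 kN, M_A = -32801/432 kN·m, R_B = -84157/2160 kN, M_B = 28459/432 kN·m

Load 1 — point force P=8 kN at a=20/3 m (b=L-a=10/3):
  R_A = Pb²(3a+b)/L³ = 8·(10/3)²·(3·(20/3)+(10/3))/10³ = 56/27 kN
  M_A = Pab²/L² = 8·(20/3)·(10/3)²/10² = 160/27 kN·m
  R_B = Pa²(a+3b)/L³ = 8·(20/3)²·((20/3)+3·(10/3))/10³ = 160/27 kN
  M_B = -Pa²b/L² = -8·(20/3)²·(10/3)/10² = -320/27 kN·m
Load 2 — point force P=-14 kN at a=5/2 m (b=L-a=15/2):
  R_A = Pb²(3a+b)/L³ = (-14)·(15/2)²·(3·(5/2)+(15/2))/10³ = -189/16 kN
  M_A = Pab²/L² = (-14)·(5/2)·(15/2)²/10² = -315/16 kN·m
  R_B = Pa²(a+3b)/L³ = (-14)·(5/2)²·((5/2)+3·(15/2))/10³ = -35/16 kN
  M_B = -Pa²b/L² = -(-14)·(5/2)²·(15/2)/10² = 105/16 kN·m
Load 3 — uniform load w=-8 kN/m over full span:
  R_A = wL/2 = (-8)·10/2 = -40 kN
  M_A = wL²/12 = (-8)·10²/12 = -200/3 kN·m
  R_B = wL/2 = (-8)·10/2 = -40 kN
  M_B = -wL²/12 = -(-8)·10²/12 = 200/3 kN·m
Load 4 — applied couple M₀=18 kN·m at a=5 m (b=L-a=5):
  R_A = 6M₀ab/L³ = 6·18·5·5/10³ = 27/10 kN
  M_A = M₀b(2a-b)/L² = 18·5·(2·5-5)/10² = 9/2 kN·m
  R_B = -6M₀ab/L³ = -6·18·5·5/10³ = -27/10 kN
  M_B = M₀a(2b-a)/L² = 18·5·(2·5-5)/10² = 9/2 kN·m
Superposition: R_A = -101603/2160 kN, M_A = -32801/432 kN·m, R_B = -84157/2160 kN, M_B = 28459/432 kN·m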